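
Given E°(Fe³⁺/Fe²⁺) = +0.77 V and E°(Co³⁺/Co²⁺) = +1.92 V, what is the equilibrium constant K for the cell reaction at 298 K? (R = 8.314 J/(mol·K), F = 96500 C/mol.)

E°_cell = +1.92 − (+0.77) = 1.15 V, with n = 1 electron transferred.
At equilibrium E = 0, so the Nernst equation gives ln K = nFE°/RT = (1)(96500)(1.15)/((8.314)(298)) = 44.79.
K = e^44.79 = 2.8 × 10^19.

2.8 × 10^19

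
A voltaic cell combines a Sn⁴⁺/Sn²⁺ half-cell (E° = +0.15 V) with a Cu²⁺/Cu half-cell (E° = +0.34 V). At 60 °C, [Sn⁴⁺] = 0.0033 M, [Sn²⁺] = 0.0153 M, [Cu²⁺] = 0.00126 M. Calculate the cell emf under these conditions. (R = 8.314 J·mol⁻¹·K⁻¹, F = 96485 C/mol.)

The Cu²⁺/Cu couple has the higher reduction potential and acts as the cathode, so E°_cell = +0.34 − (+0.15) = 0.19 V.
Balancing electrons gives n = 2; the reaction quotient is Q = [Sn⁴⁺]/([Sn²⁺]·[Cu²⁺]) = 171.
E = E° − (RT/nF) ln Q = 0.19 − (8.314×333)/(2×96485) × (5.143) = 0.190 − 0.074 = 0.116 V.

0.116 V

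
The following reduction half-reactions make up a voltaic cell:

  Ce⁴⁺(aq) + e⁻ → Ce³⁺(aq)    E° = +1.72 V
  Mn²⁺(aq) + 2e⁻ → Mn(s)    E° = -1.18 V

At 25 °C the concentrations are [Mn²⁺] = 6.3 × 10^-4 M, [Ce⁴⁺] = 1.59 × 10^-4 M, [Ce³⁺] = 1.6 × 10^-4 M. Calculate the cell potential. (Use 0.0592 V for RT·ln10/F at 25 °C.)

2.99 V

The Ce⁴⁺/Ce³⁺ couple has the higher reduction potential and acts as the cathode, so E°_cell = +1.72 − (-1.18) = 2.90 V.
Balancing electrons gives n = 2; the reaction quotient is Q = [Mn²⁺]·[Ce³⁺]^2/[Ce⁴⁺]^2 = 6.38 × 10^-4.
At 25 °C, E = E° − (0.0592/n) log Q = 2.90 − (0.0592/2)(-3.195) = 2.900 + 0.095 = 2.995 V.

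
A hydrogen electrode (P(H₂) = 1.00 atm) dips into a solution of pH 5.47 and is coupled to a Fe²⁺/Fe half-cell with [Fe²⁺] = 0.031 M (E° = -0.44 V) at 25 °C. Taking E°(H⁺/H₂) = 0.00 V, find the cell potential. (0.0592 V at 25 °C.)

The hydrogen couple is the cathode, so E°_cell = 0.44 V; n = 2.
[H⁺] = 10^(−5.47) = 3.4 × 10^-6 M, and Q = [Fe²⁺]·P(H₂) / [H⁺]^2 = 2.7 × 10^9.
E = E° − (0.0592/2) log Q = 0.44 − (0.0592/2)(9.431) = 0.161 V.

0.16 V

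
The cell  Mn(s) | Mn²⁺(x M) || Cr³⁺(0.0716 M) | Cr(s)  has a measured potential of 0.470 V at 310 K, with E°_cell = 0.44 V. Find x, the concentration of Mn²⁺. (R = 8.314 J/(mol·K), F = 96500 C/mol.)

From the Nernst equation, ln Q = nF(E° − E)/RT = 6×96500×(0.44 − 0.470)/(8.314×310) = -6.740, so Q = 0.00118.
With Q = [Mn²⁺]^3/[Cr³⁺]^2 and the known concentrations, [Mn²⁺]^3 in the numerator gives [Mn²⁺] = 0.018 M.

0.018 M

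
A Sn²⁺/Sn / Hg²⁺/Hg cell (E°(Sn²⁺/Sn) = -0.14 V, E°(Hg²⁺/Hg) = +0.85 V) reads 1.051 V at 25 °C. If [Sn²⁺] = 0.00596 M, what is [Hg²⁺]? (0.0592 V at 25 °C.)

0.69 M

From the Nernst equation, log Q = n(E° − E)/0.0592 = 2(0.99 − 1.051)/0.0592 = -2.061, so Q = 0.00869.
With Q = [Sn²⁺]/[Hg²⁺] and the known concentrations, [Hg²⁺] in the denominator gives [Hg²⁺] = 0.69 M.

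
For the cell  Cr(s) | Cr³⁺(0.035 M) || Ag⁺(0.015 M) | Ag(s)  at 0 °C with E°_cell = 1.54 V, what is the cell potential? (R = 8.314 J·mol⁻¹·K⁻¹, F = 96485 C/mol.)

Balancing electrons gives n = 3; the reaction quotient is Q = [Cr³⁺]/[Ag⁺]^3 = 1.04 × 10^4.
E = E° − (RT/nF) ln Q = 1.54 − (8.314×273)/(3×96485) × (9.247) = 1.540 − 0.073 = 1.467 V.

1.47 V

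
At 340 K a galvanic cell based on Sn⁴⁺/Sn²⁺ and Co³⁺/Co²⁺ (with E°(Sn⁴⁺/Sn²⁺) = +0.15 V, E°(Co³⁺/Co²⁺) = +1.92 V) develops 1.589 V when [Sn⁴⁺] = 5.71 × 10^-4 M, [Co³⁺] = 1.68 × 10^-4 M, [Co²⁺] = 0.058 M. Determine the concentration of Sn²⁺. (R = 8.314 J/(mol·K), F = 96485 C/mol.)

From the Nernst equation, ln Q = nF(E° − E)/RT = 2×96485×(1.77 − 1.589)/(8.314×340) = 12.356, so Q = 2.32 × 10^5.
With Q = [Sn⁴⁺]·[Co²⁺]^2/([Sn²⁺]·[Co³⁺]^2) and the known concentrations, [Sn²⁺] in the denominator gives [Sn²⁺] = 2.9 × 10^-4 M.

2.9 × 10^-4 M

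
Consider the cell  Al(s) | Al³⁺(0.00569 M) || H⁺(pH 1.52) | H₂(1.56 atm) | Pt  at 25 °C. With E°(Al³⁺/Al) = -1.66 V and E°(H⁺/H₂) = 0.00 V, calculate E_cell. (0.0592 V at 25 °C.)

The hydrogen couple is the cathode, so E°_cell = 1.66 V; n = 6.
[H⁺] = 10^(−1.52) = 0.030 M, and Q = [Al³⁺]^2·P(H₂)^3 / [H⁺]^6 = 1.62 × 10^5.
E = E° − (0.0592/6) log Q = 1.66 − (0.0592/6)(5.210) = 1.609 V.

1.61 V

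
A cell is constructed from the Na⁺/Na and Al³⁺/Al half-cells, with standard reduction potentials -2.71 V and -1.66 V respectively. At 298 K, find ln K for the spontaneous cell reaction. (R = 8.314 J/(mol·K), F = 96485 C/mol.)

ln K = 122.7

E°_cell = -1.66 − (-2.71) = 1.05 V, with n = 3 electrons transferred.
At equilibrium E = 0, so the Nernst equation gives ln K = nFE°/RT = (3)(96485)(1.05)/((8.314)(298)) = 122.67.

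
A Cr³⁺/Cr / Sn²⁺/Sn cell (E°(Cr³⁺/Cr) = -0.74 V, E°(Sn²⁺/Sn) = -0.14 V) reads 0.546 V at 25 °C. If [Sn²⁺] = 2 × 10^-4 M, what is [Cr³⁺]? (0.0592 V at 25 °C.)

From the Nernst equation, log Q = n(E° − E)/0.0592 = 6(0.60 − 0.546)/0.0592 = 5.473, so Q = 2.97 × 10^5.
With Q = [Cr³⁺]^2/[Sn²⁺]^3 and the known concentrations, [Cr³⁺]^2 in the numerator gives [Cr³⁺] = 0.0015 M.

0.0015 M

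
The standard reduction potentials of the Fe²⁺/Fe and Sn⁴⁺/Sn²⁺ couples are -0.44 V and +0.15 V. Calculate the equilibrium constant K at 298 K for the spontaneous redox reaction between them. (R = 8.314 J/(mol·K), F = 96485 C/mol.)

E°_cell = +0.15 − (-0.44) = 0.59 V, with n = 2 electrons transferred.
At equilibrium E = 0, so the Nernst equation gives ln K = nFE°/RT = (2)(96485)(0.59)/((8.314)(298)) = 45.95.
K = e^45.95 = 9.1 × 10^19.

9.1 × 10^19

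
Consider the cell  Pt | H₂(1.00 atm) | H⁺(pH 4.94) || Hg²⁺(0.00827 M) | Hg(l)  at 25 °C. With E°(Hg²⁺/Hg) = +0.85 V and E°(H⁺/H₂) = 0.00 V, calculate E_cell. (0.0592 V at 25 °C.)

1.08 V

The Hg²⁺/Hg couple is the cathode, so E°_cell = 0.85 V; n = 2.
[H⁺] = 10^(−4.94) = 1.1 × 10^-5 M, and Q = [H⁺]^2 / ([Hg²⁺]·P(H₂)) = 1.59 × 10^-8.
E = E° − (0.0592/2) log Q = 0.85 − (0.0592/2)(-7.798) = 1.081 V.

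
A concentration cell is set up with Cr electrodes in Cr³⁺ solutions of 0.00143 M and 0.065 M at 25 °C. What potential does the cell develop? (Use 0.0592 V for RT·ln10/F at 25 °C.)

0.033 V

Both half-cells are Cr³⁺/Cr, so E°_cell = 0. The concentrated side is the cathode; the cell reaction moves Cr³⁺ from high to low concentration with n = 3.
Q = [Cr³⁺]_dilute/[Cr³⁺]_conc = 0.00143/0.065 = 0.0220.
E = 0 − (0.0592/3) log Q = −(0.0592/3)(-1.658) = 0.0327 V.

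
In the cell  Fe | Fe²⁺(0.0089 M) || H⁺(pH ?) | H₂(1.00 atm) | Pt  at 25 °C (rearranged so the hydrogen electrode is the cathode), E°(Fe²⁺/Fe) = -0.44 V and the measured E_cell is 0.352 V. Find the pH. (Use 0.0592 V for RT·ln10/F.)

pH = 2.51

E°_cell = 0.44 V and n = 2.
log Q = n(E° − E)/0.0592 = 2×(0.44 − 0.352)/0.0592 = 2.973.
With Q = [Fe²⁺]·P(H₂) / [H⁺]^2, solving for [H⁺] gives log[H⁺] = -2.512, so pH = 2.51.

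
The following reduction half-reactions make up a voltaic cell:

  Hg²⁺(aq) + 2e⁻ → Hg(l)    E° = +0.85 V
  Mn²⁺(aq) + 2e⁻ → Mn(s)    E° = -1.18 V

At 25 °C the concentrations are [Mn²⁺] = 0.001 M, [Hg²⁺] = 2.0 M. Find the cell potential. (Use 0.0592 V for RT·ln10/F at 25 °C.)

The Hg²⁺/Hg couple has the higher reduction potential and acts as the cathode, so E°_cell = +0.85 − (-1.18) = 2.03 V.
Balancing electrons gives n = 2; the reaction quotient is Q = [Mn²⁺]/[Hg²⁺] = 5 × 10^-4.
At 25 °C, E = E° − (0.0592/n) log Q = 2.03 − (0.0592/2)(-3.301) = 2.030 + 0.098 = 2.128 V.

2.13 V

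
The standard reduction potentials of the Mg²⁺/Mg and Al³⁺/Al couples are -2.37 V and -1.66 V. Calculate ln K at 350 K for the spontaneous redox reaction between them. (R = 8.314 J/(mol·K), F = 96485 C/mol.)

ln K = 141.3

E°_cell = -1.66 − (-2.37) = 0.71 V, with n = 6 electrons transferred.
At equilibrium E = 0, so the Nernst equation gives ln K = nFE°/RT = (6)(96485)(0.71)/((8.314)(350)) = 141.25.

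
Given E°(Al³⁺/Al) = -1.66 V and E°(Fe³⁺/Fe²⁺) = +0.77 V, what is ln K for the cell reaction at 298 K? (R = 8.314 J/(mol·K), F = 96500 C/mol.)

E°_cell = +0.77 − (-1.66) = 2.43 V, with n = 3 electrons transferred.
At equilibrium E = 0, so the Nernst equation gives ln K = nFE°/RT = (3)(96500)(2.43)/((8.314)(298)) = 283.94.

ln K = 283.9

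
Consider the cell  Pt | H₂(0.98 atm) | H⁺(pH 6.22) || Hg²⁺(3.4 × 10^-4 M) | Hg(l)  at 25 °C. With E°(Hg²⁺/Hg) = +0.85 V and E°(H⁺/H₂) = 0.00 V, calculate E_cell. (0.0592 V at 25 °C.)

1.12 V

The Hg²⁺/Hg couple is the cathode, so E°_cell = 0.85 V; n = 2.
[H⁺] = 10^(−6.22) = 6 × 10^-7 M, and Q = [H⁺]^2 / ([Hg²⁺]·P(H₂)) = 1.09 × 10^-9.
E = E° − (0.0592/2) log Q = 0.85 − (0.0592/2)(-8.963) = 1.115 V.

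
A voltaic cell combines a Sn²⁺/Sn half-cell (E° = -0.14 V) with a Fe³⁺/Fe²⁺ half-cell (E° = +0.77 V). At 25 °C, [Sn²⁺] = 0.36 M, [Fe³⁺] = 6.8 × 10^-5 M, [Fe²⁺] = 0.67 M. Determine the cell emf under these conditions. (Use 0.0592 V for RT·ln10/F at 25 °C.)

The Fe³⁺/Fe²⁺ couple has the higher reduction potential and acts as the cathode, so E°_cell = +0.77 − (-0.14) = 0.91 V.
Balancing electrons gives n = 2; the reaction quotient is Q = [Sn²⁺]·[Fe²⁺]^2/[Fe³⁺]^2 = 3.49 × 10^7.
At 25 °C, E = E° − (0.0592/n) log Q = 0.91 − (0.0592/2)(7.543) = 0.910 − 0.223 = 0.687 V.

0.687 V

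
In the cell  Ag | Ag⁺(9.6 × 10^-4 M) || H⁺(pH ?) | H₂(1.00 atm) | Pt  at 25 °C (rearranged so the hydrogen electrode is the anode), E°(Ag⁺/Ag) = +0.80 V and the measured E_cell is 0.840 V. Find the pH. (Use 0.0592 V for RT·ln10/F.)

pH = 3.69

E°_cell = 0.80 V and n = 2.
log Q = n(E° − E)/0.0592 = 2×(0.80 − 0.840)/0.0592 = -1.351.
With Q = [H⁺]^2 / ([Ag⁺]^2·P(H₂)), solving for [H⁺] gives log[H⁺] = -3.693, so pH = 3.69.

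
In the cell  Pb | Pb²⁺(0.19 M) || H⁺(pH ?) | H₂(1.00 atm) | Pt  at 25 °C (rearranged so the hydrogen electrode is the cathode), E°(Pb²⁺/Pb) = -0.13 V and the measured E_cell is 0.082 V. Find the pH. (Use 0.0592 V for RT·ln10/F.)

E°_cell = 0.13 V and n = 2.
log Q = n(E° − E)/0.0592 = 2×(0.13 − 0.082)/0.0592 = 1.622.
With Q = [Pb²⁺]·P(H₂) / [H⁺]^2, solving for [H⁺] gives log[H⁺] = -1.171, so pH = 1.17.

pH = 1.17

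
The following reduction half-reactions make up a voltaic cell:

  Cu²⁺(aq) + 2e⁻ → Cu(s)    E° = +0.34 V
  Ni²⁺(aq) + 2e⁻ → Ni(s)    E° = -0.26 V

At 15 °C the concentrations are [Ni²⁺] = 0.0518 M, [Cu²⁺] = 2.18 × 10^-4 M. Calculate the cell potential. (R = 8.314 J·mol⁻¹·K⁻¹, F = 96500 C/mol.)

0.532 V

The Cu²⁺/Cu couple has the higher reduction potential and acts as the cathode, so E°_cell = +0.34 − (-0.26) = 0.60 V.
Balancing electrons gives n = 2; the reaction quotient is Q = [Ni²⁺]/[Cu²⁺] = 238.
E = E° − (RT/nF) ln Q = 0.60 − (8.314×288)/(2×96500) × (5.471) = 0.600 − 0.068 = 0.532 V.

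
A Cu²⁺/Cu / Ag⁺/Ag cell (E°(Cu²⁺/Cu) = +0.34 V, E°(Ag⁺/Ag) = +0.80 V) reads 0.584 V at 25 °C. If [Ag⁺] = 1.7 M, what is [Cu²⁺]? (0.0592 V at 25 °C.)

From the Nernst equation, log Q = n(E° − E)/0.0592 = 2(0.46 − 0.584)/0.0592 = -4.189, so Q = 6.47 × 10^-5.
With Q = [Cu²⁺]/[Ag⁺]^2 and the known concentrations, [Cu²⁺] in the numerator gives [Cu²⁺] = 1.9 × 10^-4 M.

1.9 × 10^-4 M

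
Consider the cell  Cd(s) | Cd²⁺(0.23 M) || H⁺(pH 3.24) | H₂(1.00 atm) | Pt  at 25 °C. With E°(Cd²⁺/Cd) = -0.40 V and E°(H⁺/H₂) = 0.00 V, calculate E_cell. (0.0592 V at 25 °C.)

The hydrogen couple is the cathode, so E°_cell = 0.40 V; n = 2.
[H⁺] = 10^(−3.24) = 5.8 × 10^-4 M, and Q = [Cd²⁺]·P(H₂) / [H⁺]^2 = 6.95 × 10^5.
E = E° − (0.0592/2) log Q = 0.40 − (0.0592/2)(5.842) = 0.227 V.

0.23 V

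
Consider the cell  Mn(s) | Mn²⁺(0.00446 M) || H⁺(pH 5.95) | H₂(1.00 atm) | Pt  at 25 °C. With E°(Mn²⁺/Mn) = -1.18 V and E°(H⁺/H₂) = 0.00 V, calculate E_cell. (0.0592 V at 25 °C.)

0.90 V

The hydrogen couple is the cathode, so E°_cell = 1.18 V; n = 2.
[H⁺] = 10^(−5.95) = 1.1 × 10^-6 M, and Q = [Mn²⁺]·P(H₂) / [H⁺]^2 = 3.54 × 10^9.
E = E° − (0.0592/2) log Q = 1.18 − (0.0592/2)(9.549) = 0.897 V.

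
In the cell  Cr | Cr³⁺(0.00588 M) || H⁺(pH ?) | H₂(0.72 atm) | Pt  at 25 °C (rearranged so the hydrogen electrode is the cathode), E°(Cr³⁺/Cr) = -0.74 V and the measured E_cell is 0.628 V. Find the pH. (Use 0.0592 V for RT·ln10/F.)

pH = 2.71

E°_cell = 0.74 V and n = 6.
log Q = n(E° − E)/0.0592 = 6×(0.74 − 0.628)/0.0592 = 11.351.
With Q = [Cr³⁺]^2·P(H₂)^3 / [H⁺]^6, solving for [H⁺] gives log[H⁺] = -2.707, so pH = 2.71.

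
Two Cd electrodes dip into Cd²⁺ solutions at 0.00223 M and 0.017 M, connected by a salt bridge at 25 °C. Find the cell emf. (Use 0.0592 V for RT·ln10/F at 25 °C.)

0.026 V

Both half-cells are Cd²⁺/Cd, so E°_cell = 0. The concentrated side is the cathode; the cell reaction moves Cd²⁺ from high to low concentration with n = 2.
Q = [Cd²⁺]_dilute/[Cd²⁺]_conc = 0.00223/0.017 = 0.131.
E = 0 − (0.0592/2) log Q = −(0.0592/2)(-0.882) = 0.0261 V.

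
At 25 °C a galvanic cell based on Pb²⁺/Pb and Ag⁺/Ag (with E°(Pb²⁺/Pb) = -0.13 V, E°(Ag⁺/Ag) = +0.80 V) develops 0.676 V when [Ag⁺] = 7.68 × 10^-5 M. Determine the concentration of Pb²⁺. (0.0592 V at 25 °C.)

From the Nernst equation, log Q = n(E° − E)/0.0592 = 2(0.93 − 0.676)/0.0592 = 8.581, so Q = 3.81 × 10^8.
With Q = [Pb²⁺]/[Ag⁺]^2 and the known concentrations, [Pb²⁺] in the numerator gives [Pb²⁺] = 2.2 M.

2.2 M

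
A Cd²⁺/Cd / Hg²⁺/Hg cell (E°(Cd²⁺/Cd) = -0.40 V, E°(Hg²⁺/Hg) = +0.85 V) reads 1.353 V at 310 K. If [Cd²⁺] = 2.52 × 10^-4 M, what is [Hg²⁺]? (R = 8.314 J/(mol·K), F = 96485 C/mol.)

From the Nernst equation, ln Q = nF(E° − E)/RT = 2×96485×(1.25 − 1.353)/(8.314×310) = -7.712, so Q = 4.48 × 10^-4.
With Q = [Cd²⁺]/[Hg²⁺] and the known concentrations, [Hg²⁺] in the denominator gives [Hg²⁺] = 0.56 M.

0.56 M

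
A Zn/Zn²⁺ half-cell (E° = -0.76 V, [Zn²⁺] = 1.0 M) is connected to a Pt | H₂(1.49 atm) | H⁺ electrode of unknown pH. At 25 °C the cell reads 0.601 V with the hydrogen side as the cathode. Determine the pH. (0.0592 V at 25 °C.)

E°_cell = 0.76 V and n = 2.
log Q = n(E° − E)/0.0592 = 2×(0.76 − 0.601)/0.0592 = 5.372.
With Q = [Zn²⁺]·P(H₂) / [H⁺]^2, solving for [H⁺] gives log[H⁺] = -2.599, so pH = 2.60.

pH = 2.60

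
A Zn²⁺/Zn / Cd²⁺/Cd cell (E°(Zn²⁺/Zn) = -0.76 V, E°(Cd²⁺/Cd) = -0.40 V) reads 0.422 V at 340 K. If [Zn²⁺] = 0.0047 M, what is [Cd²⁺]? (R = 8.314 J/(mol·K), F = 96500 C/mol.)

0.32 M

From the Nernst equation, ln Q = nF(E° − E)/RT = 2×96500×(0.36 − 0.422)/(8.314×340) = -4.233, so Q = 0.0145.
With Q = [Zn²⁺]/[Cd²⁺] and the known concentrations, [Cd²⁺] in the denominator gives [Cd²⁺] = 0.32 M.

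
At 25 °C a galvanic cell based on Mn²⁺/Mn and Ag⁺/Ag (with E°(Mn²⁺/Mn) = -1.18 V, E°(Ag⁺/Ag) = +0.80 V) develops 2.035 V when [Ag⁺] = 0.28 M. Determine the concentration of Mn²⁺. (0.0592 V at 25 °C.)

0.0011 M

From the Nernst equation, log Q = n(E° − E)/0.0592 = 2(1.98 − 2.035)/0.0592 = -1.858, so Q = 0.0139.
With Q = [Mn²⁺]/[Ag⁺]^2 and the known concentrations, [Mn²⁺] in the numerator gives [Mn²⁺] = 0.0011 M.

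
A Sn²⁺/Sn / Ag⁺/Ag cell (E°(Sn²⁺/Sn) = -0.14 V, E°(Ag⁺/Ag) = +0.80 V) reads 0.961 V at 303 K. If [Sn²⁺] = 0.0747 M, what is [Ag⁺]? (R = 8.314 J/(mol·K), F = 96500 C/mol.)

From the Nernst equation, ln Q = nF(E° − E)/RT = 2×96500×(0.94 − 0.961)/(8.314×303) = -1.609, so Q = 0.200.
With Q = [Sn²⁺]/[Ag⁺]^2 and the known concentrations, [Ag⁺]^2 in the denominator gives [Ag⁺] = 0.61 M.

0.61 M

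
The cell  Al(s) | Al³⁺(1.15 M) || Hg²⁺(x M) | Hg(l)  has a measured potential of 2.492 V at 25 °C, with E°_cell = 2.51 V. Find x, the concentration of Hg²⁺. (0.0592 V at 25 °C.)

0.27 M

From the Nernst equation, log Q = n(E° − E)/0.0592 = 6(2.51 − 2.492)/0.0592 = 1.824, so Q = 66.7.
With Q = [Al³⁺]^2/[Hg²⁺]^3 and the known concentrations, [Hg²⁺]^3 in the denominator gives [Hg²⁺] = 0.27 M.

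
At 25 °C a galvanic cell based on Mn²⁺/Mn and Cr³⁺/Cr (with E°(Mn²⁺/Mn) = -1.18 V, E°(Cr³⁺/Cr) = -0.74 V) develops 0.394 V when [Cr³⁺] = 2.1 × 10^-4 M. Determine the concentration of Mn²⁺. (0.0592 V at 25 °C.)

From the Nernst equation, log Q = n(E° − E)/0.0592 = 6(0.44 − 0.394)/0.0592 = 4.662, so Q = 4.59 × 10^4.
With Q = [Mn²⁺]^3/[Cr³⁺]^2 and the known concentrations, [Mn²⁺]^3 in the numerator gives [Mn²⁺] = 0.13 M.

0.13 M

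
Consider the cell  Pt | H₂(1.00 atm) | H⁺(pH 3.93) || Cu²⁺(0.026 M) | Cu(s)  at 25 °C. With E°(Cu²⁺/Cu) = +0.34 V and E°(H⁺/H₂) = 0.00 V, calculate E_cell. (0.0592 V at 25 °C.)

0.53 V

The Cu²⁺/Cu couple is the cathode, so E°_cell = 0.34 V; n = 2.
[H⁺] = 10^(−3.93) = 1.2 × 10^-4 M, and Q = [H⁺]^2 / ([Cu²⁺]·P(H₂)) = 5.31 × 10^-7.
E = E° − (0.0592/2) log Q = 0.34 − (0.0592/2)(-6.275) = 0.526 V.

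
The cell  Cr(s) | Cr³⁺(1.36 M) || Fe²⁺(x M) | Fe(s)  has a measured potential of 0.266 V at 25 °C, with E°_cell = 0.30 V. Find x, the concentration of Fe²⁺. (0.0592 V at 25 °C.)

From the Nernst equation, log Q = n(E° − E)/0.0592 = 6(0.30 − 0.266)/0.0592 = 3.446, so Q = 2790.
With Q = [Cr³⁺]^2/[Fe²⁺]^3 and the known concentrations, [Fe²⁺]^3 in the denominator gives [Fe²⁺] = 0.087 M.

0.087 M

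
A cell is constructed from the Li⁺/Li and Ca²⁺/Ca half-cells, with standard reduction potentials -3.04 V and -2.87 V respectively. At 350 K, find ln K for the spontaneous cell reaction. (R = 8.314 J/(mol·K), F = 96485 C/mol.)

ln K = 11.3

E°_cell = -2.87 − (-3.04) = 0.17 V, with n = 2 electrons transferred.
At equilibrium E = 0, so the Nernst equation gives ln K = nFE°/RT = (2)(96485)(0.17)/((8.314)(350)) = 11.27.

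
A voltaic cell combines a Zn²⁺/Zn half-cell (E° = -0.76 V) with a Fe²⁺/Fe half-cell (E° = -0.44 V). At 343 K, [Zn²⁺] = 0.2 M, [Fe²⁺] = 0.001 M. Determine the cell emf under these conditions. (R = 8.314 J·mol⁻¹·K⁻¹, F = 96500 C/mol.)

The Fe²⁺/Fe couple has the higher reduction potential and acts as the cathode, so E°_cell = -0.44 − (-0.76) = 0.32 V.
Balancing electrons gives n = 2; the reaction quotient is Q = [Zn²⁺]/[Fe²⁺] = 200.
E = E° − (RT/nF) ln Q = 0.32 − (8.314×343)/(2×96500) × (5.298) = 0.320 − 0.078 = 0.242 V.

0.242 V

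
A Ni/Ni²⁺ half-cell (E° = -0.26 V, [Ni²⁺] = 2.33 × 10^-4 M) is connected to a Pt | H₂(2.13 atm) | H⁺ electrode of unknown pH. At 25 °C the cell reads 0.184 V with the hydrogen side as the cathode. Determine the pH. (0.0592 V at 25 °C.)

E°_cell = 0.26 V and n = 2.
log Q = n(E° − E)/0.0592 = 2×(0.26 − 0.184)/0.0592 = 2.568.
With Q = [Ni²⁺]·P(H₂) / [H⁺]^2, solving for [H⁺] gives log[H⁺] = -2.936, so pH = 2.94.

pH = 2.94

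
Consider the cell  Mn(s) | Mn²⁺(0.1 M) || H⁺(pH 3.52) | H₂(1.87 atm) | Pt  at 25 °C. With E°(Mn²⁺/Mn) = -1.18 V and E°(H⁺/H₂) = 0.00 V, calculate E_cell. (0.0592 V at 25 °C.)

0.99 V

The hydrogen couple is the cathode, so E°_cell = 1.18 V; n = 2.
[H⁺] = 10^(−3.52) = 3 × 10^-4 M, and Q = [Mn²⁺]·P(H₂) / [H⁺]^2 = 2.05 × 10^6.
E = E° − (0.0592/2) log Q = 1.18 − (0.0592/2)(6.312) = 0.993 V.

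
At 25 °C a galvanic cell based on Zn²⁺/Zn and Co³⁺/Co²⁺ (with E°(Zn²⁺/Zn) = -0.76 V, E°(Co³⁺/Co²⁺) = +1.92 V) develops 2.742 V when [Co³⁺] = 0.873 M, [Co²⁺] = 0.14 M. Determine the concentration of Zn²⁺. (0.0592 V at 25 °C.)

0.31 M

From the Nernst equation, log Q = n(E° − E)/0.0592 = 2(2.68 − 2.742)/0.0592 = -2.095, so Q = 0.00804.
With Q = [Zn²⁺]·[Co²⁺]^2/[Co³⁺]^2 and the known concentrations, [Zn²⁺] in the numerator gives [Zn²⁺] = 0.31 M.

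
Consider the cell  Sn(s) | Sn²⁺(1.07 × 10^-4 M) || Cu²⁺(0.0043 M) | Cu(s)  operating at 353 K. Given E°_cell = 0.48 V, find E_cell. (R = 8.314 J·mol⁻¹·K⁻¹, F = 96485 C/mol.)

Balancing electrons gives n = 2; the reaction quotient is Q = [Sn²⁺]/[Cu²⁺] = 0.0249.
E = E° − (RT/nF) ln Q = 0.48 − (8.314×353)/(2×96485) × (-3.694) = 0.480 + 0.056 = 0.536 V.

0.536 V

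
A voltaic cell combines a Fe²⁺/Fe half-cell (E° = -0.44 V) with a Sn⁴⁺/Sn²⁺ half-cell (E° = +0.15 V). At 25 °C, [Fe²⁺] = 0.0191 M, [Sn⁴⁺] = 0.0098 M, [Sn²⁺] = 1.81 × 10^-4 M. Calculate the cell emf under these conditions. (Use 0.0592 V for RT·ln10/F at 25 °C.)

The Sn⁴⁺/Sn²⁺ couple has the higher reduction potential and acts as the cathode, so E°_cell = +0.15 − (-0.44) = 0.59 V.
Balancing electrons gives n = 2; the reaction quotient is Q = [Fe²⁺]·[Sn²⁺]/[Sn⁴⁺] = 3.53 × 10^-4.
At 25 °C, E = E° − (0.0592/n) log Q = 0.59 − (0.0592/2)(-3.453) = 0.590 + 0.102 = 0.692 V.

0.692 V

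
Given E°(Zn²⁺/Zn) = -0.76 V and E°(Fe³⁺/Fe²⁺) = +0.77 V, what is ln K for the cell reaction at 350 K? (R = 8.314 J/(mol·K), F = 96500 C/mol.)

ln K = 101.5

E°_cell = +0.77 − (-0.76) = 1.53 V, with n = 2 electrons transferred.
At equilibrium E = 0, so the Nernst equation gives ln K = nFE°/RT = (2)(96500)(1.53)/((8.314)(350)) = 101.48.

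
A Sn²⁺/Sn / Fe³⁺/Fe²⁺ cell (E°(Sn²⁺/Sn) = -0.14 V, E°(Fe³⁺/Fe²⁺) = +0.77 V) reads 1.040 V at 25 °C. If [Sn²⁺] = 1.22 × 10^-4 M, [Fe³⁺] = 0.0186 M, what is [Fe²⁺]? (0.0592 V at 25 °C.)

0.011 M

From the Nernst equation, log Q = n(E° − E)/0.0592 = 2(0.91 − 1.040)/0.0592 = -4.392, so Q = 4.06 × 10^-5.
With Q = [Sn²⁺]·[Fe²⁺]^2/[Fe³⁺]^2 and the known concentrations, [Fe²⁺]^2 in the numerator gives [Fe²⁺] = 0.011 M.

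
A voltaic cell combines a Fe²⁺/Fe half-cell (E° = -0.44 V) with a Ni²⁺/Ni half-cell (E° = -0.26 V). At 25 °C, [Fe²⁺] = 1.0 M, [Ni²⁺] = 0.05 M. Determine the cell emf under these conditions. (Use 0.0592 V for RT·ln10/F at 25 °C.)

0.141 V

The Ni²⁺/Ni couple has the higher reduction potential and acts as the cathode, so E°_cell = -0.26 − (-0.44) = 0.18 V.
Balancing electrons gives n = 2; the reaction quotient is Q = [Fe²⁺]/[Ni²⁺] = 20.0.
At 25 °C, E = E° − (0.0592/n) log Q = 0.18 − (0.0592/2)(1.301) = 0.180 − 0.039 = 0.141 V.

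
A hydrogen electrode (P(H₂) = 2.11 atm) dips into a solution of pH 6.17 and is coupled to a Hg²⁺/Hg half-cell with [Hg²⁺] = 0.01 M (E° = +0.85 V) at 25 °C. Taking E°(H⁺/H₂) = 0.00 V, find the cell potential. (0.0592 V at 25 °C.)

The Hg²⁺/Hg couple is the cathode, so E°_cell = 0.85 V; n = 2.
[H⁺] = 10^(−6.17) = 6.8 × 10^-7 M, and Q = [H⁺]^2 / ([Hg²⁺]·P(H₂)) = 2.17 × 10^-11.
E = E° − (0.0592/2) log Q = 0.85 − (0.0592/2)(-10.664) = 1.166 V.

1.17 V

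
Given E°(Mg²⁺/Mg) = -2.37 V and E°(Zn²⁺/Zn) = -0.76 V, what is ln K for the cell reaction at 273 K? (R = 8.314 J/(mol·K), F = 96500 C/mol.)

E°_cell = -0.76 − (-2.37) = 1.61 V, with n = 2 electrons transferred.
At equilibrium E = 0, so the Nernst equation gives ln K = nFE°/RT = (2)(96500)(1.61)/((8.314)(273)) = 136.90.

ln K = 136.9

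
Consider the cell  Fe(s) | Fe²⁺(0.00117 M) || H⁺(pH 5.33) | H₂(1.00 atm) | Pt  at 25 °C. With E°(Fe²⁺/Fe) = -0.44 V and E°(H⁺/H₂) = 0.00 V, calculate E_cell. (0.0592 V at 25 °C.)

The hydrogen couple is the cathode, so E°_cell = 0.44 V; n = 2.
[H⁺] = 10^(−5.33) = 4.7 × 10^-6 M, and Q = [Fe²⁺]·P(H₂) / [H⁺]^2 = 5.35 × 10^7.
E = E° − (0.0592/2) log Q = 0.44 − (0.0592/2)(7.728) = 0.211 V.

0.21 V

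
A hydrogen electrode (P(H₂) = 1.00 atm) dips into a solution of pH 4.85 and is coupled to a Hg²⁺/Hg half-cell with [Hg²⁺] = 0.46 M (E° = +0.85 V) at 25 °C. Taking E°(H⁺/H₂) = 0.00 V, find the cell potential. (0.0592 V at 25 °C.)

1.13 V

The Hg²⁺/Hg couple is the cathode, so E°_cell = 0.85 V; n = 2.
[H⁺] = 10^(−4.85) = 1.4 × 10^-5 M, and Q = [H⁺]^2 / ([Hg²⁺]·P(H₂)) = 4.34 × 10^-10.
E = E° − (0.0592/2) log Q = 0.85 − (0.0592/2)(-9.363) = 1.127 V.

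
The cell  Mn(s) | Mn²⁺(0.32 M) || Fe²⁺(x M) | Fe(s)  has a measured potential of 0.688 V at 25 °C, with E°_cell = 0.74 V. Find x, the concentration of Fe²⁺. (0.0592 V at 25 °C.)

From the Nernst equation, log Q = n(E° − E)/0.0592 = 2(0.74 − 0.688)/0.0592 = 1.757, so Q = 57.1.
With Q = [Mn²⁺]/[Fe²⁺] and the known concentrations, [Fe²⁺] in the denominator gives [Fe²⁺] = 0.0056 M.

0.0056 M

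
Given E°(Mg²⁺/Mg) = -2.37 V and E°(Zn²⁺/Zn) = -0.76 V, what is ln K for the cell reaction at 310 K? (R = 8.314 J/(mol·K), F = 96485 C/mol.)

E°_cell = -0.76 − (-2.37) = 1.61 V, with n = 2 electrons transferred.
At equilibrium E = 0, so the Nernst equation gives ln K = nFE°/RT = (2)(96485)(1.61)/((8.314)(310)) = 120.54.

ln K = 120.5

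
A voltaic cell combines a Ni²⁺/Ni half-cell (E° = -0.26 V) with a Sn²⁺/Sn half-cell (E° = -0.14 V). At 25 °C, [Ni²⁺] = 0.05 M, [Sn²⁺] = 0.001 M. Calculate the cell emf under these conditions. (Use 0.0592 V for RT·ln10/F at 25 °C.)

0.070 V

The Sn²⁺/Sn couple has the higher reduction potential and acts as the cathode, so E°_cell = -0.14 − (-0.26) = 0.12 V.
Balancing electrons gives n = 2; the reaction quotient is Q = [Ni²⁺]/[Sn²⁺] = 50.0.
At 25 °C, E = E° − (0.0592/n) log Q = 0.12 − (0.0592/2)(1.699) = 0.120 − 0.050 = 0.070 V.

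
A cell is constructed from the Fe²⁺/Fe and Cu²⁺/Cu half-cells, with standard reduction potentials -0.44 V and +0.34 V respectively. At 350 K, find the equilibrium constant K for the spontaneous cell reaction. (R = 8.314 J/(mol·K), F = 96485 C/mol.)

2.9 × 10^22

E°_cell = +0.34 − (-0.44) = 0.78 V, with n = 2 electrons transferred.
At equilibrium E = 0, so the Nernst equation gives ln K = nFE°/RT = (2)(96485)(0.78)/((8.314)(350)) = 51.73.
K = e^51.73 = 2.9 × 10^22.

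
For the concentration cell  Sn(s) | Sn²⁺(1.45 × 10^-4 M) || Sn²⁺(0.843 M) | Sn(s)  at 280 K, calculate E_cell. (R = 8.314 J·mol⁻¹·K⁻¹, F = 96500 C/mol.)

0.10 V

Both half-cells are Sn²⁺/Sn, so E°_cell = 0. The concentrated side is the cathode; the cell reaction moves Sn²⁺ from high to low concentration with n = 2.
Q = [Sn²⁺]_dilute/[Sn²⁺]_conc = 1.45 × 10^-4/0.843 = 1.72 × 10^-4.
E = 0 − (RT/nF) ln Q = −((8.314×280)/(2×96500))(-8.668) = 0.1046 V.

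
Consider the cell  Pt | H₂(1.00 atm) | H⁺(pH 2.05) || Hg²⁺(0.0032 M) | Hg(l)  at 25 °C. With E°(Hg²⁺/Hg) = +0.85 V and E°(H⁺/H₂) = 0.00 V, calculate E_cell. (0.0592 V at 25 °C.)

The Hg²⁺/Hg couple is the cathode, so E°_cell = 0.85 V; n = 2.
[H⁺] = 10^(−2.05) = 0.0089 M, and Q = [H⁺]^2 / ([Hg²⁺]·P(H₂)) = 0.0248.
E = E° − (0.0592/2) log Q = 0.85 − (0.0592/2)(-1.605) = 0.898 V.

0.90 V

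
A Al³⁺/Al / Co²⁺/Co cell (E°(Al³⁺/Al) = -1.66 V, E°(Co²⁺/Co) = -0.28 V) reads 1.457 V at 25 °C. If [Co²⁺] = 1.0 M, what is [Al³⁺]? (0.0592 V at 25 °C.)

1.3 × 10^-4 M

From the Nernst equation, log Q = n(E° − E)/0.0592 = 6(1.38 − 1.457)/0.0592 = -7.804, so Q = 1.57 × 10^-8.
With Q = [Al³⁺]^2/[Co²⁺]^3 and the known concentrations, [Al³⁺]^2 in the numerator gives [Al³⁺] = 1.3 × 10^-4 M.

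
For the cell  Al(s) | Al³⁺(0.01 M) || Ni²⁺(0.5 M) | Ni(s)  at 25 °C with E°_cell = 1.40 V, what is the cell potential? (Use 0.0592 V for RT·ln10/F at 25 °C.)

1.43 V

Balancing electrons gives n = 6; the reaction quotient is Q = [Al³⁺]^2/[Ni²⁺]^3 = 8 × 10^-4.
At 25 °C, E = E° − (0.0592/n) log Q = 1.40 − (0.0592/6)(-3.097) = 1.400 + 0.031 = 1.431 V.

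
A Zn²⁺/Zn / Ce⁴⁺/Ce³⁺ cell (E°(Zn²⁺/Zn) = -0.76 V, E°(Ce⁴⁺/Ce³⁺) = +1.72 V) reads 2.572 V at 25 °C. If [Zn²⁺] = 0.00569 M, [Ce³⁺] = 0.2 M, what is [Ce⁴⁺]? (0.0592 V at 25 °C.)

0.54 M

From the Nernst equation, log Q = n(E° − E)/0.0592 = 2(2.48 − 2.572)/0.0592 = -3.108, so Q = 7.8 × 10^-4.
With Q = [Zn²⁺]·[Ce³⁺]^2/[Ce⁴⁺]^2 and the known concentrations, [Ce⁴⁺]^2 in the denominator gives [Ce⁴⁺] = 0.54 M.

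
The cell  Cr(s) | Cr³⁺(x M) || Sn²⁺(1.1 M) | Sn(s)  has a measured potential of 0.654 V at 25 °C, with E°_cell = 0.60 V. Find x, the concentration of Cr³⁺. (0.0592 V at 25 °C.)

0.0021 M

From the Nernst equation, log Q = n(E° − E)/0.0592 = 6(0.60 − 0.654)/0.0592 = -5.473, so Q = 3.37 × 10^-6.
With Q = [Cr³⁺]^2/[Sn²⁺]^3 and the known concentrations, [Cr³⁺]^2 in the numerator gives [Cr³⁺] = 0.0021 M.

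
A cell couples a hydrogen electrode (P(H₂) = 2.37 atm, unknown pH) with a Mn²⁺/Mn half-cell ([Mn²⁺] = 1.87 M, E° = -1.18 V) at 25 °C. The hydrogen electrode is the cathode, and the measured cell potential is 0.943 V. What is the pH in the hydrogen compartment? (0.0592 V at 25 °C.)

pH = 3.68

E°_cell = 1.18 V and n = 2.
log Q = n(E° − E)/0.0592 = 2×(1.18 − 0.943)/0.0592 = 8.007.
With Q = [Mn²⁺]·P(H₂) / [H⁺]^2, solving for [H⁺] gives log[H⁺] = -3.680, so pH = 3.68.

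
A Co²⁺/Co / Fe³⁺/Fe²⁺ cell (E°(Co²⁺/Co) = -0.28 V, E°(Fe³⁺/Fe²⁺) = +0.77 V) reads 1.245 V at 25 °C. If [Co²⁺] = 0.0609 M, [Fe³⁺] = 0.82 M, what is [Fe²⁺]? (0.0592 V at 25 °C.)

0.0017 M

From the Nernst equation, log Q = n(E° − E)/0.0592 = 2(1.05 − 1.245)/0.0592 = -6.588, so Q = 2.58 × 10^-7.
With Q = [Co²⁺]·[Fe²⁺]^2/[Fe³⁺]^2 and the known concentrations, [Fe²⁺]^2 in the numerator gives [Fe²⁺] = 0.0017 M.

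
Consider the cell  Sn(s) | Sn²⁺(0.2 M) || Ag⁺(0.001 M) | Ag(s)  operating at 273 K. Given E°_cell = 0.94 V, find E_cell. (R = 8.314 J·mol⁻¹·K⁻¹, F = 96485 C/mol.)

Balancing electrons gives n = 2; the reaction quotient is Q = [Sn²⁺]/[Ag⁺]^2 = 2 × 10^5.
E = E° − (RT/nF) ln Q = 0.94 − (8.314×273)/(2×96485) × (12.206) = 0.940 − 0.144 = 0.796 V.

0.796 V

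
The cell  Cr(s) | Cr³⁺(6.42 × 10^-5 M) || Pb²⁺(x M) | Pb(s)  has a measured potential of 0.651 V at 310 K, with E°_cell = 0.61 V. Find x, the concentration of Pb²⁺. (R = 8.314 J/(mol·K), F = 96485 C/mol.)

From the Nernst equation, ln Q = nF(E° − E)/RT = 6×96485×(0.61 − 0.651)/(8.314×310) = -9.209, so Q = 1 × 10^-4.
With Q = [Cr³⁺]^2/[Pb²⁺]^3 and the known concentrations, [Pb²⁺]^3 in the denominator gives [Pb²⁺] = 0.035 M.

0.035 M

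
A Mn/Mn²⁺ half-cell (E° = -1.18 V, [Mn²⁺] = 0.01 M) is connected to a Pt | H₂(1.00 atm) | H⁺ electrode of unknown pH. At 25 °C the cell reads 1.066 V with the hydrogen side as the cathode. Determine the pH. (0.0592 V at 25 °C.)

E°_cell = 1.18 V and n = 2.
log Q = n(E° − E)/0.0592 = 2×(1.18 − 1.066)/0.0592 = 3.851.
With Q = [Mn²⁺]·P(H₂) / [H⁺]^2, solving for [H⁺] gives log[H⁺] = -2.926, so pH = 2.93.

pH = 2.93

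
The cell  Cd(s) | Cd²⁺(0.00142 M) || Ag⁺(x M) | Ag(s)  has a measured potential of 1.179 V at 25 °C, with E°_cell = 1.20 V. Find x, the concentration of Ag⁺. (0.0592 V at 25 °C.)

0.017 M

From the Nernst equation, log Q = n(E° − E)/0.0592 = 2(1.20 − 1.179)/0.0592 = 0.709, so Q = 5.12.
With Q = [Cd²⁺]/[Ag⁺]^2 and the known concentrations, [Ag⁺]^2 in the denominator gives [Ag⁺] = 0.017 M.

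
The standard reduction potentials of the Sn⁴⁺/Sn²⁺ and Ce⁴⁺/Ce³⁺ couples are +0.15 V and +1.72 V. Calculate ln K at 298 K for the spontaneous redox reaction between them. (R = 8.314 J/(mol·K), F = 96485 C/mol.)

ln K = 122.3

E°_cell = +1.72 − (+0.15) = 1.57 V, with n = 2 electrons transferred.
At equilibrium E = 0, so the Nernst equation gives ln K = nFE°/RT = (2)(96485)(1.57)/((8.314)(298)) = 122.28.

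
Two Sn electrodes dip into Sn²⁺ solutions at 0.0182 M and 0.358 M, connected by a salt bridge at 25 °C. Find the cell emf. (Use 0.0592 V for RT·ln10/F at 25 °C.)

Both half-cells are Sn²⁺/Sn, so E°_cell = 0. The concentrated side is the cathode; the cell reaction moves Sn²⁺ from high to low concentration with n = 2.
Q = [Sn²⁺]_dilute/[Sn²⁺]_conc = 0.0182/0.358 = 0.0508.
E = 0 − (0.0592/2) log Q = −(0.0592/2)(-1.294) = 0.0383 V.

0.038 V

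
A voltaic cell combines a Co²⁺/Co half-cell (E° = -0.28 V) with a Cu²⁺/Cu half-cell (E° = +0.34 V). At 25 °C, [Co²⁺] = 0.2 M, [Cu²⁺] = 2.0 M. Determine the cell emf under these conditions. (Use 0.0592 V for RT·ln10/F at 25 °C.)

0.650 V

The Cu²⁺/Cu couple has the higher reduction potential and acts as the cathode, so E°_cell = +0.34 − (-0.28) = 0.62 V.
Balancing electrons gives n = 2; the reaction quotient is Q = [Co²⁺]/[Cu²⁺] = 0.100.
At 25 °C, E = E° − (0.0592/n) log Q = 0.62 − (0.0592/2)(-1.000) = 0.620 + 0.030 = 0.650 V.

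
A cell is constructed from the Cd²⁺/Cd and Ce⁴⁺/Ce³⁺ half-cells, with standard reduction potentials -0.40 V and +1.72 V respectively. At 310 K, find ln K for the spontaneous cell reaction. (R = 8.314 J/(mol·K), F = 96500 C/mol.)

ln K = 158.8

E°_cell = +1.72 − (-0.40) = 2.12 V, with n = 2 electrons transferred.
At equilibrium E = 0, so the Nernst equation gives ln K = nFE°/RT = (2)(96500)(2.12)/((8.314)(310)) = 158.75.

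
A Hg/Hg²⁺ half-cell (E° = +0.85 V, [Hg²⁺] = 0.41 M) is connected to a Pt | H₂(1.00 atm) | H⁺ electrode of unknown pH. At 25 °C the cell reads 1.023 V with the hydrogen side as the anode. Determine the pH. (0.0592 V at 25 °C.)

E°_cell = 0.85 V and n = 2.
log Q = n(E° − E)/0.0592 = 2×(0.85 − 1.023)/0.0592 = -5.845.
With Q = [H⁺]^2 / ([Hg²⁺]·P(H₂)), solving for [H⁺] gives log[H⁺] = -3.116, so pH = 3.12.

pH = 3.12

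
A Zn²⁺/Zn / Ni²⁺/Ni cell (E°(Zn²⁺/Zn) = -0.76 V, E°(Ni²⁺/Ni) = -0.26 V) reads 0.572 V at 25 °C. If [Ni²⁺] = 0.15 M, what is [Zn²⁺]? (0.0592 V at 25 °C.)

5.5 × 10^-4 M

From the Nernst equation, log Q = n(E° − E)/0.0592 = 2(0.50 − 0.572)/0.0592 = -2.432, so Q = 0.00369.
With Q = [Zn²⁺]/[Ni²⁺] and the known concentrations, [Zn²⁺] in the numerator gives [Zn²⁺] = 5.5 × 10^-4 M.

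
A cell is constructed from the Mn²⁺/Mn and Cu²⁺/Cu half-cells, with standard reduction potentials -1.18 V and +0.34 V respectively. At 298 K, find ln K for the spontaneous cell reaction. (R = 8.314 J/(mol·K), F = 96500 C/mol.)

E°_cell = +0.34 − (-1.18) = 1.52 V, with n = 2 electrons transferred.
At equilibrium E = 0, so the Nernst equation gives ln K = nFE°/RT = (2)(96500)(1.52)/((8.314)(298)) = 118.41.

ln K = 118.4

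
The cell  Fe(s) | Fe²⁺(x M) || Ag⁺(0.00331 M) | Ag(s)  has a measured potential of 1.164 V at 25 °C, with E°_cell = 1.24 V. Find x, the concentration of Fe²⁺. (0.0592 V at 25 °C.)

From the Nernst equation, log Q = n(E° − E)/0.0592 = 2(1.24 − 1.164)/0.0592 = 2.568, so Q = 369.
With Q = [Fe²⁺]/[Ag⁺]^2 and the known concentrations, [Fe²⁺] in the numerator gives [Fe²⁺] = 0.004 M.

0.004 M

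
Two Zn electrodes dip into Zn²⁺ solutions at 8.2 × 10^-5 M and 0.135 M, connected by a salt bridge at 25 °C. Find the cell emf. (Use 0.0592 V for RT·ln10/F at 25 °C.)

Both half-cells are Zn²⁺/Zn, so E°_cell = 0. The concentrated side is the cathode; the cell reaction moves Zn²⁺ from high to low concentration with n = 2.
Q = [Zn²⁺]_dilute/[Zn²⁺]_conc = 8.2 × 10^-5/0.135 = 6.07 × 10^-4.
E = 0 − (0.0592/2) log Q = −(0.0592/2)(-3.217) = 0.0952 V.

0.095 V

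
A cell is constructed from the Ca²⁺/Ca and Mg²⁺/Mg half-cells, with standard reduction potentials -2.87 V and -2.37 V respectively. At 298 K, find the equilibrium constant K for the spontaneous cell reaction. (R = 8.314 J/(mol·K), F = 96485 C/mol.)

8.2 × 10^16

E°_cell = -2.37 − (-2.87) = 0.50 V, with n = 2 electrons transferred.
At equilibrium E = 0, so the Nernst equation gives ln K = nFE°/RT = (2)(96485)(0.50)/((8.314)(298)) = 38.94.
K = e^38.94 = 8.2 × 10^16.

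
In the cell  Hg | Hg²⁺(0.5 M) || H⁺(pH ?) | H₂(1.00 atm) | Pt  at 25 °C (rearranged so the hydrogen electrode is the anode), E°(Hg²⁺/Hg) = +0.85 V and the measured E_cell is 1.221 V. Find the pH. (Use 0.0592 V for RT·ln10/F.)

E°_cell = 0.85 V and n = 2.
log Q = n(E° − E)/0.0592 = 2×(0.85 − 1.221)/0.0592 = -12.534.
With Q = [H⁺]^2 / ([Hg²⁺]·P(H₂)), solving for [H⁺] gives log[H⁺] = -6.417, so pH = 6.42.

pH = 6.42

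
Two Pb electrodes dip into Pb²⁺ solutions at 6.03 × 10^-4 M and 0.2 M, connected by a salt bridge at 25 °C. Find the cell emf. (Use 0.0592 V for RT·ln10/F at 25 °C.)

Both half-cells are Pb²⁺/Pb, so E°_cell = 0. The concentrated side is the cathode; the cell reaction moves Pb²⁺ from high to low concentration with n = 2.
Q = [Pb²⁺]_dilute/[Pb²⁺]_conc = 6.03 × 10^-4/0.2 = 0.00301.
E = 0 − (0.0592/2) log Q = −(0.0592/2)(-2.521) = 0.0746 V.

0.075 V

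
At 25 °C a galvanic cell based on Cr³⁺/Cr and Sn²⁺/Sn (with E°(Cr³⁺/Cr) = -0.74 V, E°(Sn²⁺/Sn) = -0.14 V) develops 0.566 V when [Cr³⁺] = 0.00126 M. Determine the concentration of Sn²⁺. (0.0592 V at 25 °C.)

From the Nernst equation, log Q = n(E° − E)/0.0592 = 6(0.60 − 0.566)/0.0592 = 3.446, so Q = 2790.
With Q = [Cr³⁺]^2/[Sn²⁺]^3 and the known concentrations, [Sn²⁺]^3 in the denominator gives [Sn²⁺] = 8.3 × 10^-4 M.

8.3 × 10^-4 M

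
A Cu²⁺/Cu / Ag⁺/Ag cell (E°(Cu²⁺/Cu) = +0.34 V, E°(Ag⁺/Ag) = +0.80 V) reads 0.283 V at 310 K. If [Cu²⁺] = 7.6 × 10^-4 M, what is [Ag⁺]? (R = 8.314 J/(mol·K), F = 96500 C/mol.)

3.6 × 10^-5 M

From the Nernst equation, ln Q = nF(E° − E)/RT = 2×96500×(0.46 − 0.283)/(8.314×310) = 13.254, so Q = 5.71 × 10^5.
With Q = [Cu²⁺]/[Ag⁺]^2 and the known concentrations, [Ag⁺]^2 in the denominator gives [Ag⁺] = 3.6 × 10^-5 M.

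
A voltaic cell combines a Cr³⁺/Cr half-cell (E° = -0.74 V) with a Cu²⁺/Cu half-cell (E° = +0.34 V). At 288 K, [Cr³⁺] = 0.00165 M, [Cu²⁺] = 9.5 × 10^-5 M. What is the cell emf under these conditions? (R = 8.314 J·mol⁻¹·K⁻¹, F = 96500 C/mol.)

1.02 V

The Cu²⁺/Cu couple has the higher reduction potential and acts as the cathode, so E°_cell = +0.34 − (-0.74) = 1.08 V.
Balancing electrons gives n = 6; the reaction quotient is Q = [Cr³⁺]^2/[Cu²⁺]^3 = 3.18 × 10^6.
E = E° − (RT/nF) ln Q = 1.08 − (8.314×288)/(6×96500) × (14.971) = 1.080 − 0.062 = 1.018 V.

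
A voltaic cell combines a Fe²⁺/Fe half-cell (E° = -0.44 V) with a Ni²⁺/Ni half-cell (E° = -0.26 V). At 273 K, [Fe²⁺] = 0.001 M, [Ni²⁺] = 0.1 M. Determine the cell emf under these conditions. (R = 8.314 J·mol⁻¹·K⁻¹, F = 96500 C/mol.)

0.234 V

The Ni²⁺/Ni couple has the higher reduction potential and acts as the cathode, so E°_cell = -0.26 − (-0.44) = 0.18 V.
Balancing electrons gives n = 2; the reaction quotient is Q = [Fe²⁺]/[Ni²⁺] = 0.0100.
E = E° − (RT/nF) ln Q = 0.18 − (8.314×273)/(2×96500) × (-4.605) = 0.180 + 0.054 = 0.234 V.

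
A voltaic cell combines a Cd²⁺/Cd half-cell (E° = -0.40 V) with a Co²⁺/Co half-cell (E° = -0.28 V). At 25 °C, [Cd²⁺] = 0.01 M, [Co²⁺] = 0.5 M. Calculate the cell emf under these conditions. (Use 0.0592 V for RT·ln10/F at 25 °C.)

The Co²⁺/Co couple has the higher reduction potential and acts as the cathode, so E°_cell = -0.28 − (-0.40) = 0.12 V.
Balancing electrons gives n = 2; the reaction quotient is Q = [Cd²⁺]/[Co²⁺] = 0.0200.
At 25 °C, E = E° − (0.0592/n) log Q = 0.12 − (0.0592/2)(-1.699) = 0.120 + 0.050 = 0.170 V.

0.170 V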